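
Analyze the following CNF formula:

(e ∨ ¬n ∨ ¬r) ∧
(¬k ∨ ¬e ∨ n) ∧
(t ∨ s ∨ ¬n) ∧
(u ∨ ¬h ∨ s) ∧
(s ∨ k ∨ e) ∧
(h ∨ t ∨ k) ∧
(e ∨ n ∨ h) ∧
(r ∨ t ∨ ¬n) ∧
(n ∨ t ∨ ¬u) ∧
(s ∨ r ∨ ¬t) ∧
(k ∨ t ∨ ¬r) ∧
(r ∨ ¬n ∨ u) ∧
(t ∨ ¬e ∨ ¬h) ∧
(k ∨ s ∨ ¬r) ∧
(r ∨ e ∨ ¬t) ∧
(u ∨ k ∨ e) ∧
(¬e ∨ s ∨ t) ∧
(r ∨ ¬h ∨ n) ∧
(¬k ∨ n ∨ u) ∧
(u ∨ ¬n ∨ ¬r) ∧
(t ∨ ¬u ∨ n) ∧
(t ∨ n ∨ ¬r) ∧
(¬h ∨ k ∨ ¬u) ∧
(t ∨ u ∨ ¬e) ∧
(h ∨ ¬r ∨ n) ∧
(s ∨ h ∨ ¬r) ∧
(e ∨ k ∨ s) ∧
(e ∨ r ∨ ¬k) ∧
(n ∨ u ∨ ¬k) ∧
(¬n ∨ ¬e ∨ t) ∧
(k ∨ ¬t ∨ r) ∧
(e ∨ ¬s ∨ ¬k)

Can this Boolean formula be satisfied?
Yes

Yes, the formula is satisfiable.

One satisfying assignment is: s=True, n=False, e=True, k=False, t=True, r=True, h=True, u=False

Verification: With this assignment, all 32 clauses evaluate to true.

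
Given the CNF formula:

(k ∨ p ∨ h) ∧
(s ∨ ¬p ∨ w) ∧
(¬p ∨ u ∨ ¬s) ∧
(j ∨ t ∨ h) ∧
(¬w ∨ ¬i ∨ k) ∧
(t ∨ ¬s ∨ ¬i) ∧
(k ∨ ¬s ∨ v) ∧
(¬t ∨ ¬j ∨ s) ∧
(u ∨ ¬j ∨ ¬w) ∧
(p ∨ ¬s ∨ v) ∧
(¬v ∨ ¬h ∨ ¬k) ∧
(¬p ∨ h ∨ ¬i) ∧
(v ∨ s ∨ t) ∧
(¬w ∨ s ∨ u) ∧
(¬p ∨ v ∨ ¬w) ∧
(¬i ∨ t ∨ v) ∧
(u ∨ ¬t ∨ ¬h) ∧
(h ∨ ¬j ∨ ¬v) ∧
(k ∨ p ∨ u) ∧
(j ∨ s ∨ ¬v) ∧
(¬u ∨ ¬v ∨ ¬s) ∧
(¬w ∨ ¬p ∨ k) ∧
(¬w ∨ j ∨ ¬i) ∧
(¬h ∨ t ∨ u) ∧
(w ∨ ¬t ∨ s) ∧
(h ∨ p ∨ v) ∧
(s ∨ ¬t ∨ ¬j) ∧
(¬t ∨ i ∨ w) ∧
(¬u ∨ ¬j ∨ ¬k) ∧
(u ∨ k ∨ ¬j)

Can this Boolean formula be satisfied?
Yes

Yes, the formula is satisfiable.

One satisfying assignment is: w=False, v=False, i=False, p=True, j=False, t=False, u=True, h=True, k=True, s=True

Verification: With this assignment, all 30 clauses evaluate to true.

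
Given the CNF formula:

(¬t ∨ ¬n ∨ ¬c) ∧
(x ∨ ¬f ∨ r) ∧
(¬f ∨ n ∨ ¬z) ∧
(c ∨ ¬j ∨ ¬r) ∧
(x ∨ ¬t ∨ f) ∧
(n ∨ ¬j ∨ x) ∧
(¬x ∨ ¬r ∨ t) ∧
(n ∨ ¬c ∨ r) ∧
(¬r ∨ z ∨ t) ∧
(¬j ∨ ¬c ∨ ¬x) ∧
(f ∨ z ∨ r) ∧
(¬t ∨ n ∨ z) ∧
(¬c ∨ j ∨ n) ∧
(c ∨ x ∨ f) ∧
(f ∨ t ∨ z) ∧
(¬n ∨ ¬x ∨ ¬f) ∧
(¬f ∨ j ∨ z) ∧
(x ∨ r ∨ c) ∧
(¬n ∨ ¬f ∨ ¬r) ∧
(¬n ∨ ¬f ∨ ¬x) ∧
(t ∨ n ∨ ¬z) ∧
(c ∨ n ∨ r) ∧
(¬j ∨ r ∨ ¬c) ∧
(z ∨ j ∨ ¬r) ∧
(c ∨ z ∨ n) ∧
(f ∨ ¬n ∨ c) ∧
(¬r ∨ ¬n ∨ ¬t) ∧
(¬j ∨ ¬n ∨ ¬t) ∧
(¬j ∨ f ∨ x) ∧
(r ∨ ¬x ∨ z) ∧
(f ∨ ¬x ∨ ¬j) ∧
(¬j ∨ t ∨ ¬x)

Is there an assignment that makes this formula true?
Yes

Yes, the formula is satisfiable.

One satisfying assignment is: n=True, f=False, j=False, z=True, r=False, c=True, x=False, t=False

Verification: With this assignment, all 32 clauses evaluate to true.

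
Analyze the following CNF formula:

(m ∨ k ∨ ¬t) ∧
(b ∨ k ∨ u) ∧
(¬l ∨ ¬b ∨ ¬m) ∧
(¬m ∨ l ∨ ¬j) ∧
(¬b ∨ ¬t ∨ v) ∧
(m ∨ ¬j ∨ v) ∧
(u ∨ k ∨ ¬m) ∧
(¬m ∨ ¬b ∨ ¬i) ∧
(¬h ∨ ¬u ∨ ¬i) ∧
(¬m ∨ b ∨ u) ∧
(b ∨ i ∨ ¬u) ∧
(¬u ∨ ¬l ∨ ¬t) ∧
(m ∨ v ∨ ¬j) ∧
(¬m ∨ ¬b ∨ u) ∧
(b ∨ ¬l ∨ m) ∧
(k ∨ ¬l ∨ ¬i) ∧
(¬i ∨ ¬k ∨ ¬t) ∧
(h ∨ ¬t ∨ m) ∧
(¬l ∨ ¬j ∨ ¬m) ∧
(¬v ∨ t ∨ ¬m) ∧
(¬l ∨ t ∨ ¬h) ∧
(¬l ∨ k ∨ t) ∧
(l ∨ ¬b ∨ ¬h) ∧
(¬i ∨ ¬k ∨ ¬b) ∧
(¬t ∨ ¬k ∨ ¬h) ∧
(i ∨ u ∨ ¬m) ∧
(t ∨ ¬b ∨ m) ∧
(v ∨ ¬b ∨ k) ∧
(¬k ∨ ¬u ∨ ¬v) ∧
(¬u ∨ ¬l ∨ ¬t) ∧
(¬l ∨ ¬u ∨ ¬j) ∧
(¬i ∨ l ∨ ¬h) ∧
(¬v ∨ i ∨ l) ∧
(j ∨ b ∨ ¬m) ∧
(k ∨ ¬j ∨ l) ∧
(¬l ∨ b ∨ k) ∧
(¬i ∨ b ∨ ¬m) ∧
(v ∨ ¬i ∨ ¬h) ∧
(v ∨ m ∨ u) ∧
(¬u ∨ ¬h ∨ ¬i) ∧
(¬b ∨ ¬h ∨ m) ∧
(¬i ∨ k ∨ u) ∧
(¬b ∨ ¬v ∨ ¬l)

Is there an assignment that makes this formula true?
Yes

Yes, the formula is satisfiable.

One satisfying assignment is: j=False, h=False, i=False, k=True, m=True, b=True, t=False, l=False, v=False, u=True

Verification: With this assignment, all 43 clauses evaluate to true.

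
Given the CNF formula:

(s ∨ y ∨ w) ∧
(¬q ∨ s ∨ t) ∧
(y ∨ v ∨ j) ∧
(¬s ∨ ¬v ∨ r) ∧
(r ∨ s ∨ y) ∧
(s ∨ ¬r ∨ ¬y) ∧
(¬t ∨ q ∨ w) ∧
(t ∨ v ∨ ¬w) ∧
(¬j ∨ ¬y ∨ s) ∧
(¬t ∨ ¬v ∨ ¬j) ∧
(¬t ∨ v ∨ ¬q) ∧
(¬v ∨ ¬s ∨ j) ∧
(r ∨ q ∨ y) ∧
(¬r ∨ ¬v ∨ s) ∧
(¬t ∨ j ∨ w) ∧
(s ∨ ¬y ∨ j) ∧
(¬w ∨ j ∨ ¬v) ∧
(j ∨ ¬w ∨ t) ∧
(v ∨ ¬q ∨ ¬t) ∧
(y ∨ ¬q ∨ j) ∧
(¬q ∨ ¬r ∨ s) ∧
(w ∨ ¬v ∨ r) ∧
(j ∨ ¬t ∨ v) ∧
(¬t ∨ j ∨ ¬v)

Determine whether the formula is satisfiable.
Yes

Yes, the formula is satisfiable.

One satisfying assignment is: w=False, q=False, r=False, t=False, y=True, v=False, s=True, j=False

Verification: With this assignment, all 24 clauses evaluate to true.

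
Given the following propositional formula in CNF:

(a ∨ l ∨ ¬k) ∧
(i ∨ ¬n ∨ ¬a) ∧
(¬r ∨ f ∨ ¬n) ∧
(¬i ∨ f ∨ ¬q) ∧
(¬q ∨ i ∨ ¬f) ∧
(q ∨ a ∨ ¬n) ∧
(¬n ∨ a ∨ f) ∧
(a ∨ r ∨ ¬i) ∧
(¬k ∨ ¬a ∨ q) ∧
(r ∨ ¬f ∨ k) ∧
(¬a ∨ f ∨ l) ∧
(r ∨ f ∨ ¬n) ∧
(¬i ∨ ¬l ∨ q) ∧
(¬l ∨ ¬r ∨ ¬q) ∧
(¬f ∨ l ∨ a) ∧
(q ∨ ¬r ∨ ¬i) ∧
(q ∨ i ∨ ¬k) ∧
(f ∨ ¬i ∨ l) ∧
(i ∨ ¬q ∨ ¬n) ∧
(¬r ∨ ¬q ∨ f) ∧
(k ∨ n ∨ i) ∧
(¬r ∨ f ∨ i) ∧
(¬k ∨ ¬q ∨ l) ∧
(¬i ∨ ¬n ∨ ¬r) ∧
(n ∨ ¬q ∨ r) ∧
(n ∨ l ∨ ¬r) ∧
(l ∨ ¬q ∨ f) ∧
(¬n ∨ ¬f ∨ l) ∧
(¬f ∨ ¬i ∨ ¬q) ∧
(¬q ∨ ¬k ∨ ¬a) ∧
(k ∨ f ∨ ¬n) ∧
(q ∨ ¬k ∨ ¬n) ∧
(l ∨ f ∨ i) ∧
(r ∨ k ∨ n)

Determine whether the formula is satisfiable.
No

No, the formula is not satisfiable.

No assignment of truth values to the variables can make all 34 clauses true simultaneously.

The formula is UNSAT (unsatisfiable).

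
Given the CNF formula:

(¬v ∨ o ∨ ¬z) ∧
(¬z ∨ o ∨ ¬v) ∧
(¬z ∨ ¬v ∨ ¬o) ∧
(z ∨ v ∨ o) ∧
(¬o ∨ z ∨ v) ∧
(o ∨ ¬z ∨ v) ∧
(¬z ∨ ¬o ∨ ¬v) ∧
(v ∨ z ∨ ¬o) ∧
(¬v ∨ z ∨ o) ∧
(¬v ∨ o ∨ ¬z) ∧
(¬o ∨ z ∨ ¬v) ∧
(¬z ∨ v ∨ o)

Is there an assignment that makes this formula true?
Yes

Yes, the formula is satisfiable.

One satisfying assignment is: v=False, z=True, o=True

Verification: With this assignment, all 12 clauses evaluate to true.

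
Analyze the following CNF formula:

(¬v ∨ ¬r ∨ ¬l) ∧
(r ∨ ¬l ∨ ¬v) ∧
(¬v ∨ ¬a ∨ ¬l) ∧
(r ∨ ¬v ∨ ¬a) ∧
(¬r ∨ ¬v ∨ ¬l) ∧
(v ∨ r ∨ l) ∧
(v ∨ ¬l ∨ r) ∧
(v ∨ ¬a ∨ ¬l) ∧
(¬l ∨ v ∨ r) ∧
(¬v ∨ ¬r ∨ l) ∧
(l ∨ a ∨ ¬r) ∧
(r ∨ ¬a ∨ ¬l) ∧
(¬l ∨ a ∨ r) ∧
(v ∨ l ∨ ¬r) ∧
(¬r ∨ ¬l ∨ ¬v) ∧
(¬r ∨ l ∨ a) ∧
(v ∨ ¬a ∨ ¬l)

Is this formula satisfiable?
Yes

Yes, the formula is satisfiable.

One satisfying assignment is: r=False, a=False, v=True, l=False

Verification: With this assignment, all 17 clauses evaluate to true.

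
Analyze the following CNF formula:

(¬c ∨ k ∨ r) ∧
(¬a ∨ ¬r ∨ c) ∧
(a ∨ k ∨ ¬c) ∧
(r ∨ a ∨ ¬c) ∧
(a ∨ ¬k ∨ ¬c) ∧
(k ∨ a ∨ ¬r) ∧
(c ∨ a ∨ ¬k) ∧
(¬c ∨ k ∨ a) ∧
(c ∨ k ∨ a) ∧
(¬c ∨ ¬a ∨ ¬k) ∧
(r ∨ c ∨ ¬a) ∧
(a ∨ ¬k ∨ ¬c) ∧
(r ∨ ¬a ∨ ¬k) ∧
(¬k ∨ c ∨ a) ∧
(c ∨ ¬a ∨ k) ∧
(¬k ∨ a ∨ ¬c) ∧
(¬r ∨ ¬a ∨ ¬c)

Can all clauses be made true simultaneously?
No

No, the formula is not satisfiable.

No assignment of truth values to the variables can make all 17 clauses true simultaneously.

The formula is UNSAT (unsatisfiable).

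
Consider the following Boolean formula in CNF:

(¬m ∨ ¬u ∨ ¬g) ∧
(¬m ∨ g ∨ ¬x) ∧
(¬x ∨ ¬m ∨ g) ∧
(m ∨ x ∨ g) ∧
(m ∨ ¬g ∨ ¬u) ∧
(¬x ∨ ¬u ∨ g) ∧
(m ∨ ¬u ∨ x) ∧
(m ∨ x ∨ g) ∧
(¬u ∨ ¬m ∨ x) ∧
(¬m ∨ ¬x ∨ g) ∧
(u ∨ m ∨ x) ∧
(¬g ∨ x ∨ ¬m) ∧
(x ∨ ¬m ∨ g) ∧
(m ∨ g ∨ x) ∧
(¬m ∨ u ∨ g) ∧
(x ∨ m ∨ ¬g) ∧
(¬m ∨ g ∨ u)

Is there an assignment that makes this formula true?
Yes

Yes, the formula is satisfiable.

One satisfying assignment is: u=False, m=True, x=True, g=True

Verification: With this assignment, all 17 clauses evaluate to true.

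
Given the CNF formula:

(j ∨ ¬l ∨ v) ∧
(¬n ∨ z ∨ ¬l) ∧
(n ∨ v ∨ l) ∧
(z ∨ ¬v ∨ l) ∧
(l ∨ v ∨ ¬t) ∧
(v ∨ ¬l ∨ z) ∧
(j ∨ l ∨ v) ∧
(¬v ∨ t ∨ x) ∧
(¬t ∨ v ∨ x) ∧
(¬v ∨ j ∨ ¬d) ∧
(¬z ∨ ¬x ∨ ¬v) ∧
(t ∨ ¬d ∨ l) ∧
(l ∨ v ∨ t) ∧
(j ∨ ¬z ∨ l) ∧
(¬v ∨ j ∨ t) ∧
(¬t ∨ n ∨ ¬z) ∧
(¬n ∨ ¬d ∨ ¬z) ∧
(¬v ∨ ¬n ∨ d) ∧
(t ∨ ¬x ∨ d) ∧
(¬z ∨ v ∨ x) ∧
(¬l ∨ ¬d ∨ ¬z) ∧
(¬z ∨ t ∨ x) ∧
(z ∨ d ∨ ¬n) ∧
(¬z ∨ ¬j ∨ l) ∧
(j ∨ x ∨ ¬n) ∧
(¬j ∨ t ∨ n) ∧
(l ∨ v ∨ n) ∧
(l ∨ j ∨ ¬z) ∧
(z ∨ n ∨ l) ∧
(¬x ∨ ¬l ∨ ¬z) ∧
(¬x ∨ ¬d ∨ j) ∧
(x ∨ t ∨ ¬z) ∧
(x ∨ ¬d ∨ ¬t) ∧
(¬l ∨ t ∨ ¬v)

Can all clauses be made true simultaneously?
Yes

Yes, the formula is satisfiable.

One satisfying assignment is: v=True, t=True, l=True, j=True, z=False, x=True, n=False, d=True

Verification: With this assignment, all 34 clauses evaluate to true.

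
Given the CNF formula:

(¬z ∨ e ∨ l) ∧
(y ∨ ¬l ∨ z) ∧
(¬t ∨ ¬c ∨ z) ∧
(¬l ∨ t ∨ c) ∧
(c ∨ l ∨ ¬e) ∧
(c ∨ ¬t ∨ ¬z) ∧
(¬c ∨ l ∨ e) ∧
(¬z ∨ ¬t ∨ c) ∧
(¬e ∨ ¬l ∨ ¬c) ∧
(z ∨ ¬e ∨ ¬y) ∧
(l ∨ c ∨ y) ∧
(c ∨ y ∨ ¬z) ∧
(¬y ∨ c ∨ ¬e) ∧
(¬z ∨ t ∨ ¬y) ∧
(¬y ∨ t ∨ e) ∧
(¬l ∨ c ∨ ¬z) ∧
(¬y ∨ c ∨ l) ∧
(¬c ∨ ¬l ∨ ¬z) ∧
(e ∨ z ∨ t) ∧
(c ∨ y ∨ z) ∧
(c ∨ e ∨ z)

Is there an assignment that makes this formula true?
Yes

Yes, the formula is satisfiable.

One satisfying assignment is: t=False, y=False, l=False, z=False, e=True, c=True

Verification: With this assignment, all 21 clauses evaluate to true.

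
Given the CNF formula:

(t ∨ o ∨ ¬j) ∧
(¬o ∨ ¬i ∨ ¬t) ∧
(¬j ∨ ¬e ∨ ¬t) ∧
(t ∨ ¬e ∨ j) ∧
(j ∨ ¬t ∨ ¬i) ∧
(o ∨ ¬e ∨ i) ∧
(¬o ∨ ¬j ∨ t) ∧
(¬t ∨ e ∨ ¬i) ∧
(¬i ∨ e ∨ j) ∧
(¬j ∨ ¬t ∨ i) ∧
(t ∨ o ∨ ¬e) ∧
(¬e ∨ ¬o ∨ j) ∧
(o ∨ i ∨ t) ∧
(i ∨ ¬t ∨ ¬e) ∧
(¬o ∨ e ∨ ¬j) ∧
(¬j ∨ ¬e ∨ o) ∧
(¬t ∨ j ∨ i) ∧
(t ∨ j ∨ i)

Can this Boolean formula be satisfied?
No

No, the formula is not satisfiable.

No assignment of truth values to the variables can make all 18 clauses true simultaneously.

The formula is UNSAT (unsatisfiable).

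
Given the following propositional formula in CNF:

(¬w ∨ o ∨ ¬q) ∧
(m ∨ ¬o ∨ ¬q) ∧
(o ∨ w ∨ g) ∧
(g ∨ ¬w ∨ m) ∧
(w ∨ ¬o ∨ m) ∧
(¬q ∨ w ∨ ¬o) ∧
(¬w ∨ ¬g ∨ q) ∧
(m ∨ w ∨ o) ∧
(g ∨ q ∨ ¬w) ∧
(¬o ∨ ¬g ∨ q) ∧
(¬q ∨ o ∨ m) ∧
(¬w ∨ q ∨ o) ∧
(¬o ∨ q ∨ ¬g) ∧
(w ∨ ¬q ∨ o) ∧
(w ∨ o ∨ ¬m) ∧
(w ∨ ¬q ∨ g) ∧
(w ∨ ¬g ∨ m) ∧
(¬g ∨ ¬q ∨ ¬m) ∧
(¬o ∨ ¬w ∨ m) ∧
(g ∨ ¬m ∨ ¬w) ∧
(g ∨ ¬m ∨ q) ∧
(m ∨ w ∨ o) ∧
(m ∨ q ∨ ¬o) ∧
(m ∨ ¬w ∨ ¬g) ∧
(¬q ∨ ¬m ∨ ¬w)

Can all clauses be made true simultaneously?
No

No, the formula is not satisfiable.

No assignment of truth values to the variables can make all 25 clauses true simultaneously.

The formula is UNSAT (unsatisfiable).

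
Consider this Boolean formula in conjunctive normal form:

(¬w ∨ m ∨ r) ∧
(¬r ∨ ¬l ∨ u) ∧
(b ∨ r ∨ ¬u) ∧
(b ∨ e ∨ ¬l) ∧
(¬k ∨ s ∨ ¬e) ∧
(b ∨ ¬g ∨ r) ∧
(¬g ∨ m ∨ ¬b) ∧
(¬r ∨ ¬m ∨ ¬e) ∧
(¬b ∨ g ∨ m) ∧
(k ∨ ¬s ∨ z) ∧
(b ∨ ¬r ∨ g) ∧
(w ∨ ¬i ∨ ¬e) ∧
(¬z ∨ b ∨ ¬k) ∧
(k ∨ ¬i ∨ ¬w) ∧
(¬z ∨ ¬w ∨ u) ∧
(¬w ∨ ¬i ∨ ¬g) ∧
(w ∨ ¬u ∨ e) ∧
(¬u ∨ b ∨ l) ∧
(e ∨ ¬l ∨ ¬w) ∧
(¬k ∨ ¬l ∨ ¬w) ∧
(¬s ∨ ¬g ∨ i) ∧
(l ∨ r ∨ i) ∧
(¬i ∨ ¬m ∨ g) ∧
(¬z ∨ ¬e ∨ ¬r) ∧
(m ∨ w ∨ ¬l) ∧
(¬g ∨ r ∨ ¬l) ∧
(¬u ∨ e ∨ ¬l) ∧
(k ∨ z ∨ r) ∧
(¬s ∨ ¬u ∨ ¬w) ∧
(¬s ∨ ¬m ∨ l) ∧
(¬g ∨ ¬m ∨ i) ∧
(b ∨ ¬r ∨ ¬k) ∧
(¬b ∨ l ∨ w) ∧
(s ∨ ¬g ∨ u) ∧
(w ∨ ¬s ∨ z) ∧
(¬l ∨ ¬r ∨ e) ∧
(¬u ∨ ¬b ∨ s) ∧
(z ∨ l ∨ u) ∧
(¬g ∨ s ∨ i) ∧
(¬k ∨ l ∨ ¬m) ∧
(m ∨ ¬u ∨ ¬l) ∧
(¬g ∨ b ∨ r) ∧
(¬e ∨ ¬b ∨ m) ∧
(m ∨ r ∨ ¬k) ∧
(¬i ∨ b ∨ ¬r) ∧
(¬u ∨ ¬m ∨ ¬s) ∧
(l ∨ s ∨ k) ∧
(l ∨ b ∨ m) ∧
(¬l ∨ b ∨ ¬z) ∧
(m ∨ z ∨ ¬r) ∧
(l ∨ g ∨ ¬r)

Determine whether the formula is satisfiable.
Yes

Yes, the formula is satisfiable.

One satisfying assignment is: g=False, k=True, i=False, b=True, w=False, u=False, z=False, s=False, e=False, l=True, m=True, r=False

Verification: With this assignment, all 51 clauses evaluate to true.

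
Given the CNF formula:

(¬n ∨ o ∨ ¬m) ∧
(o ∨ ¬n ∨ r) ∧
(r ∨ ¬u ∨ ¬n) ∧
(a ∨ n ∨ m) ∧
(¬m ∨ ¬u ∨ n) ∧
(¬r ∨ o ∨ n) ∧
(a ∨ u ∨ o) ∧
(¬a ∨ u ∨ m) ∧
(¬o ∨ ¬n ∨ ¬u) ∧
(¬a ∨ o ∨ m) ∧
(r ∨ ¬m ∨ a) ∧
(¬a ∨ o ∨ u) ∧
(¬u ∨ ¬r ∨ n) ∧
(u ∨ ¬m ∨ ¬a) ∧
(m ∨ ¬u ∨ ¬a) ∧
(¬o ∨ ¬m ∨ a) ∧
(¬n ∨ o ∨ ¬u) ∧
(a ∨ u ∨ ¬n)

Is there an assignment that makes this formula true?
No

No, the formula is not satisfiable.

No assignment of truth values to the variables can make all 18 clauses true simultaneously.

The formula is UNSAT (unsatisfiable).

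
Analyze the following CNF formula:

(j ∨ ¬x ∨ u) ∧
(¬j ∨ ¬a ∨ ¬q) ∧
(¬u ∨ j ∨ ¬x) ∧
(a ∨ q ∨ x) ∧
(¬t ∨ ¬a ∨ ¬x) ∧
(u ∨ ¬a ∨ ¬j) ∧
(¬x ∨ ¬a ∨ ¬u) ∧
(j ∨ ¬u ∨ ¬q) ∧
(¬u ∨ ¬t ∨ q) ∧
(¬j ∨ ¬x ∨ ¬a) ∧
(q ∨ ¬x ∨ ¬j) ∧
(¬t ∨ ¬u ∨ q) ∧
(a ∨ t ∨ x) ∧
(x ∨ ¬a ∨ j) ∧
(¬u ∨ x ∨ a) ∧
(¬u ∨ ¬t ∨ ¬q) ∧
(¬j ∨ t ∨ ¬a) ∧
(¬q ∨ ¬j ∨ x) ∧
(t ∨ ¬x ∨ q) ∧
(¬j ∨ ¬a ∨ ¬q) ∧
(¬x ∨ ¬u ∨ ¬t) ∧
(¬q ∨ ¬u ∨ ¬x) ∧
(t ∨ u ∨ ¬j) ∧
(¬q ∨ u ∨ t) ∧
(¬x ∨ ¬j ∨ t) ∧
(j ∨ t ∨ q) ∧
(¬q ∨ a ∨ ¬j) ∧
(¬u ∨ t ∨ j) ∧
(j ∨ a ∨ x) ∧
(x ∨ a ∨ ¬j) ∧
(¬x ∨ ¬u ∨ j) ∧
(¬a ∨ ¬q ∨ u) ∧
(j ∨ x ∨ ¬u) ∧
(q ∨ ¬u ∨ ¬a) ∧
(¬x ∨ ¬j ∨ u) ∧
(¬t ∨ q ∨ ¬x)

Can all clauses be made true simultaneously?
No

No, the formula is not satisfiable.

No assignment of truth values to the variables can make all 36 clauses true simultaneously.

The formula is UNSAT (unsatisfiable).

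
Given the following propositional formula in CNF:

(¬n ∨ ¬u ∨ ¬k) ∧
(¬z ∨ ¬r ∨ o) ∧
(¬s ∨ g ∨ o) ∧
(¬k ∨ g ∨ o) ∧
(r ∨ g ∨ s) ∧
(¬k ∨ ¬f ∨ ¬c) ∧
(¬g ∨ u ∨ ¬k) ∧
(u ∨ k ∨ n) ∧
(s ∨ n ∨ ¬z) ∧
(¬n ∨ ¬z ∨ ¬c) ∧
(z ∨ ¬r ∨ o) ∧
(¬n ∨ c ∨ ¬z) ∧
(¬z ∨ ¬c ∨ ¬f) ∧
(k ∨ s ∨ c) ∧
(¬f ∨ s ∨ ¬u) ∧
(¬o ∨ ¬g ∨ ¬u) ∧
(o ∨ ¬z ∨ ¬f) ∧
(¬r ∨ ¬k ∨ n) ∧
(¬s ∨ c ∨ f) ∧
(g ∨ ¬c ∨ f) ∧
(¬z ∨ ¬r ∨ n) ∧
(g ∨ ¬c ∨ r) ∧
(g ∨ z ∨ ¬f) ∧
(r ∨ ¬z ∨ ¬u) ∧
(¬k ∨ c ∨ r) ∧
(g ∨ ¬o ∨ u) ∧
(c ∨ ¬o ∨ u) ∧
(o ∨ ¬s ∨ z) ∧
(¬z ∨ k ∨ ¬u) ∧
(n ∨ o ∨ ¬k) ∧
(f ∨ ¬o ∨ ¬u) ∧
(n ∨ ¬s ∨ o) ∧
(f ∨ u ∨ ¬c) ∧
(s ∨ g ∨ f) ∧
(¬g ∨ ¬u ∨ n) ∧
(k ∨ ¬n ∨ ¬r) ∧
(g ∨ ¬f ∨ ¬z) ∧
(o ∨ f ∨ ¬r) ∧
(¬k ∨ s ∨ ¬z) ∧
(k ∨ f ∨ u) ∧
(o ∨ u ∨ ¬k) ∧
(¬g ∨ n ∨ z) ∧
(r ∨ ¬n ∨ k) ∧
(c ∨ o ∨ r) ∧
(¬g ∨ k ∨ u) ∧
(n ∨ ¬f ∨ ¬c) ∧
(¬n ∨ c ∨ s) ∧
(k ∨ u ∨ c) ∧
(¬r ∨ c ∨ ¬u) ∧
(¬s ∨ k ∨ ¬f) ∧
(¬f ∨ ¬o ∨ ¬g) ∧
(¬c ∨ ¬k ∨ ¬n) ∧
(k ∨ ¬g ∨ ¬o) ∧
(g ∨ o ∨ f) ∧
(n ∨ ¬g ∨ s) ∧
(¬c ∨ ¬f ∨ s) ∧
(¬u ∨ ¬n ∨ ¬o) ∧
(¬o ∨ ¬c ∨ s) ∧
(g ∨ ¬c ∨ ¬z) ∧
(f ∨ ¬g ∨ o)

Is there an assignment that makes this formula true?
No

No, the formula is not satisfiable.

No assignment of truth values to the variables can make all 60 clauses true simultaneously.

The formula is UNSAT (unsatisfiable).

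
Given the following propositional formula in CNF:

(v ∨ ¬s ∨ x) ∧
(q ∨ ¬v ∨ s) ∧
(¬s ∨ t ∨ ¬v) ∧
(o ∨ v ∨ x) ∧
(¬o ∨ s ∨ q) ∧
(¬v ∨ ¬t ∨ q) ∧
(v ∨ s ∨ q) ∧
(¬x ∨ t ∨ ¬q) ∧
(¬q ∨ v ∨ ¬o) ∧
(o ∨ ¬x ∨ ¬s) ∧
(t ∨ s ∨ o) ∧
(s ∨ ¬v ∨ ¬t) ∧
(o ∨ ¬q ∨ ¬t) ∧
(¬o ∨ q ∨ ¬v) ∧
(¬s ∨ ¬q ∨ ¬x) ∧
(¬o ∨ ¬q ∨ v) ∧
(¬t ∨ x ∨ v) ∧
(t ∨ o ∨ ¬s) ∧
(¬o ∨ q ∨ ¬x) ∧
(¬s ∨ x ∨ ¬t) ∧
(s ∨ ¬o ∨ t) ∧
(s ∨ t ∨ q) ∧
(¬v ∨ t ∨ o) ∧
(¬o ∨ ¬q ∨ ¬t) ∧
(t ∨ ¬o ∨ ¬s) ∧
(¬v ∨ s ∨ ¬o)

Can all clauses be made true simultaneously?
No

No, the formula is not satisfiable.

No assignment of truth values to the variables can make all 26 clauses true simultaneously.

The formula is UNSAT (unsatisfiable).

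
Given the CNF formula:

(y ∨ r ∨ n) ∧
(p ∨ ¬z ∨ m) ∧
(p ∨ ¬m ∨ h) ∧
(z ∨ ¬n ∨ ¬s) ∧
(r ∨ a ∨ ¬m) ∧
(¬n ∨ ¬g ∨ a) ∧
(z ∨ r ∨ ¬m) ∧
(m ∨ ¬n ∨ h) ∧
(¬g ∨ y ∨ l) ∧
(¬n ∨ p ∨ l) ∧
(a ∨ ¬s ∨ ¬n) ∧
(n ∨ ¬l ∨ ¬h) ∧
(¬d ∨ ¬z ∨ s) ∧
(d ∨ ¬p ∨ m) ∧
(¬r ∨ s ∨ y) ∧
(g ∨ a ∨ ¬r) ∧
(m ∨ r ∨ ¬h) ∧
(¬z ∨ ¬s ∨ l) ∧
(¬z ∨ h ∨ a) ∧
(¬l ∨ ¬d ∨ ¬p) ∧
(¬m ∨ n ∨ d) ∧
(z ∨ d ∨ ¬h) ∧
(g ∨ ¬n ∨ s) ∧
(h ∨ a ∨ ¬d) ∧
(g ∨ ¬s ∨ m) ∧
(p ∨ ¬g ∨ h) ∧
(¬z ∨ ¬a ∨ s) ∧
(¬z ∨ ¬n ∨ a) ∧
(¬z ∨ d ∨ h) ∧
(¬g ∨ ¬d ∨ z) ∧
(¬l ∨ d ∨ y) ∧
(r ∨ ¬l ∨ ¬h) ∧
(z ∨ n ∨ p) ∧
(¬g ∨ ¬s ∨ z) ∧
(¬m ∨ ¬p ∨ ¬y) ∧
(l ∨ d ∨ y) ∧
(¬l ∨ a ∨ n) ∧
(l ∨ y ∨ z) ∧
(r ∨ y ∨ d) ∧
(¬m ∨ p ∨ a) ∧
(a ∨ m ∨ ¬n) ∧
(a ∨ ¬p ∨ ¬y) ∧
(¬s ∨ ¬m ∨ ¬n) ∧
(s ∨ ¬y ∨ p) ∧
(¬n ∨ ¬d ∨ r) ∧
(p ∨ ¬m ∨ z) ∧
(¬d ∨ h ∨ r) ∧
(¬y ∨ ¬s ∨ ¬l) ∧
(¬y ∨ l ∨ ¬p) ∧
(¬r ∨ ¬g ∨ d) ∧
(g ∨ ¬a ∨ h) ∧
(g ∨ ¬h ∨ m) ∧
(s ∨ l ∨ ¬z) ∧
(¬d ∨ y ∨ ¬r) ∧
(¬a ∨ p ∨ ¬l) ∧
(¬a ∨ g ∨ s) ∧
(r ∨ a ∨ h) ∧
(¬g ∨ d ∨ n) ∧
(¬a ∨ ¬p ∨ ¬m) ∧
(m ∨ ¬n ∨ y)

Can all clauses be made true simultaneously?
No

No, the formula is not satisfiable.

No assignment of truth values to the variables can make all 60 clauses true simultaneously.

The formula is UNSAT (unsatisfiable).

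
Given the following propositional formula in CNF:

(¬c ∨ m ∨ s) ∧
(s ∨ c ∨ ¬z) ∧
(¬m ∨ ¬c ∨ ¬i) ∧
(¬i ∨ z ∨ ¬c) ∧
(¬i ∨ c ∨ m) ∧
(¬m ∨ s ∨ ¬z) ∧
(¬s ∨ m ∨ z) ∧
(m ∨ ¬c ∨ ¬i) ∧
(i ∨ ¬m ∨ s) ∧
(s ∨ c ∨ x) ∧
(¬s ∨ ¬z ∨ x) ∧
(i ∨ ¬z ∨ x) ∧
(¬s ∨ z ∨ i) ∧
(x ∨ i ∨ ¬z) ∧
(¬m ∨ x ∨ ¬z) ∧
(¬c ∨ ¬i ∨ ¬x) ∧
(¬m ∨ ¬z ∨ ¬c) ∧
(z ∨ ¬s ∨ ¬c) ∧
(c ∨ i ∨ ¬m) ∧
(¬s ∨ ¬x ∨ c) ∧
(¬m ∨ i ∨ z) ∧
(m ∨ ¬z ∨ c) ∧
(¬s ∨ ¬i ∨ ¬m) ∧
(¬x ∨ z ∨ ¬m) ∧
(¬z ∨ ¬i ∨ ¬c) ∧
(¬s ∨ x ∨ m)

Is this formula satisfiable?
Yes

Yes, the formula is satisfiable.

One satisfying assignment is: c=True, z=True, m=False, i=False, s=True, x=True

Verification: With this assignment, all 26 clauses evaluate to true.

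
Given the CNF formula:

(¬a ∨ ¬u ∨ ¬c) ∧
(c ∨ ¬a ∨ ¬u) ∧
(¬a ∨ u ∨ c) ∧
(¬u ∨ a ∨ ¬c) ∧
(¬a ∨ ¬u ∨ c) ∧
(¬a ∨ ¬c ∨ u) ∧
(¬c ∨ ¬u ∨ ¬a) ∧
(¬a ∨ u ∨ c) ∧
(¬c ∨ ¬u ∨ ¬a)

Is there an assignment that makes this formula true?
Yes

Yes, the formula is satisfiable.

One satisfying assignment is: a=False, u=False, c=False

Verification: With this assignment, all 9 clauses evaluate to true.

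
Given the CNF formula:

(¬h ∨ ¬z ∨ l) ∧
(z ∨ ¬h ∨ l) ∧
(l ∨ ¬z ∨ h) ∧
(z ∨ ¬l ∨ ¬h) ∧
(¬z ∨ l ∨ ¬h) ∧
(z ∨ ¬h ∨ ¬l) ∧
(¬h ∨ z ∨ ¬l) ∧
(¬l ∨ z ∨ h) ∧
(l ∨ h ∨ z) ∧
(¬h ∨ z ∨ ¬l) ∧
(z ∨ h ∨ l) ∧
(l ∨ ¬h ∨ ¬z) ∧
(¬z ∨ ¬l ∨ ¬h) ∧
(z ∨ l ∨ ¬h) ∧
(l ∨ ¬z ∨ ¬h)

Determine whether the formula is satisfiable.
Yes

Yes, the formula is satisfiable.

One satisfying assignment is: h=False, l=True, z=True

Verification: With this assignment, all 15 clauses evaluate to true.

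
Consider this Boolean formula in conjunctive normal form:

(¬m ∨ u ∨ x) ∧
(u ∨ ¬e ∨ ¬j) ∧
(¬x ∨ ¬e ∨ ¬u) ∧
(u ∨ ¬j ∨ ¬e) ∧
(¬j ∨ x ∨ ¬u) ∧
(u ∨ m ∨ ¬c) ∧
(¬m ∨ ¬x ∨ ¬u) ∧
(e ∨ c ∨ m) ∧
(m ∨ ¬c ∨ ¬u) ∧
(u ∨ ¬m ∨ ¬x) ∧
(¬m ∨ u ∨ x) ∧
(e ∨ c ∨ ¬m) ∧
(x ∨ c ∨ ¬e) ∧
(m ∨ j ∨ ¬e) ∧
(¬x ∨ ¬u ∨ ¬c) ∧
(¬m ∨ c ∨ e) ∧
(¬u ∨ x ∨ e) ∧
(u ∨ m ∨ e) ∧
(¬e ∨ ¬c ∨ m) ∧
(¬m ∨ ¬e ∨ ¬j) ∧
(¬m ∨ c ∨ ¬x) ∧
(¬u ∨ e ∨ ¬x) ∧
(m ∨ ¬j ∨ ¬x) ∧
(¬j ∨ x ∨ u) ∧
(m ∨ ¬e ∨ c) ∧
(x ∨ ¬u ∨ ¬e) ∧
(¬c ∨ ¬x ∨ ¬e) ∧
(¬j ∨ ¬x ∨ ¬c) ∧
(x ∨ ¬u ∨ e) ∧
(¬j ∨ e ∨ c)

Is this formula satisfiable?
No

No, the formula is not satisfiable.

No assignment of truth values to the variables can make all 30 clauses true simultaneously.

The formula is UNSAT (unsatisfiable).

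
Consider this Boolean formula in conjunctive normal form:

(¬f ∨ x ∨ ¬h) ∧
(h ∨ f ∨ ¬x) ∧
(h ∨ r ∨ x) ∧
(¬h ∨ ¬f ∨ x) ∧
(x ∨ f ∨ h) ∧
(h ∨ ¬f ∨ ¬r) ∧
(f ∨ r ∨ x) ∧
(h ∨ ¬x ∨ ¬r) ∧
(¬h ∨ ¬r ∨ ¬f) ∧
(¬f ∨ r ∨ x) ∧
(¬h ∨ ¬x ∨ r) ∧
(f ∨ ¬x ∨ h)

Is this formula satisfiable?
Yes

Yes, the formula is satisfiable.

One satisfying assignment is: f=True, r=False, x=True, h=False

Verification: With this assignment, all 12 clauses evaluate to true.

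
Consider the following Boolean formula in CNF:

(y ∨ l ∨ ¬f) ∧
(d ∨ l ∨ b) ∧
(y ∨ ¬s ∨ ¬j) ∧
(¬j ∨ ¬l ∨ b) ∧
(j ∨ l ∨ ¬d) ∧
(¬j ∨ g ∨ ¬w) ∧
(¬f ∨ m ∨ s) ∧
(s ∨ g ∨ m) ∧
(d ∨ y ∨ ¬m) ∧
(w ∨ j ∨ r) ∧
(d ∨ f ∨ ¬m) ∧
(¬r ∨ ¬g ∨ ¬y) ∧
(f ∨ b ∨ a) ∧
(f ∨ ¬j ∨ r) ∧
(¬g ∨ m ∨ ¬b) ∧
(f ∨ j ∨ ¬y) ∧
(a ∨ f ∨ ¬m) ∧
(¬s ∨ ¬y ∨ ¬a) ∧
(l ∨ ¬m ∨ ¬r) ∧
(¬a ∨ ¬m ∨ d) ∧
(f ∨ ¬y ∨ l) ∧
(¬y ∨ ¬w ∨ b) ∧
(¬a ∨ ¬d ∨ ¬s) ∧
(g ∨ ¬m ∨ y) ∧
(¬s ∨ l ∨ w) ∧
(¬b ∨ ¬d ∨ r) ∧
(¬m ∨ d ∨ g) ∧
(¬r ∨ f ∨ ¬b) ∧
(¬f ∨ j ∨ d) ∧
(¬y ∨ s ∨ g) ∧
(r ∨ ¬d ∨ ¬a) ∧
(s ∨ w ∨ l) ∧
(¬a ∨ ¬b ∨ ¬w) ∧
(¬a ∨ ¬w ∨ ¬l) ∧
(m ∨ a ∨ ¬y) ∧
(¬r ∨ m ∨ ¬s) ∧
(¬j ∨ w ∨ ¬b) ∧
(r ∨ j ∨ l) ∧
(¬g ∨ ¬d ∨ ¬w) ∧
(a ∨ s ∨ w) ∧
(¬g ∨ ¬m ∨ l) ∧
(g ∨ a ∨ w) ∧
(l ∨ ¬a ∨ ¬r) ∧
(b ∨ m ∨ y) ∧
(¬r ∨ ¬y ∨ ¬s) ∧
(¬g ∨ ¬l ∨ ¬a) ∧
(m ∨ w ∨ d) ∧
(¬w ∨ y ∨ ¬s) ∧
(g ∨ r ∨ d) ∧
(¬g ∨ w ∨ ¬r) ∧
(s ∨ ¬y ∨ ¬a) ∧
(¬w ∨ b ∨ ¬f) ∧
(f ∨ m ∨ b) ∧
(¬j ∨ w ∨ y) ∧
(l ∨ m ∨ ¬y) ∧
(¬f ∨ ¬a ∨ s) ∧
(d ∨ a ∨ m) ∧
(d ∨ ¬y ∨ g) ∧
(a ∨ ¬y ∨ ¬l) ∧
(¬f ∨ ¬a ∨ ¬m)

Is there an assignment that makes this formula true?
No

No, the formula is not satisfiable.

No assignment of truth values to the variables can make all 60 clauses true simultaneously.

The formula is UNSAT (unsatisfiable).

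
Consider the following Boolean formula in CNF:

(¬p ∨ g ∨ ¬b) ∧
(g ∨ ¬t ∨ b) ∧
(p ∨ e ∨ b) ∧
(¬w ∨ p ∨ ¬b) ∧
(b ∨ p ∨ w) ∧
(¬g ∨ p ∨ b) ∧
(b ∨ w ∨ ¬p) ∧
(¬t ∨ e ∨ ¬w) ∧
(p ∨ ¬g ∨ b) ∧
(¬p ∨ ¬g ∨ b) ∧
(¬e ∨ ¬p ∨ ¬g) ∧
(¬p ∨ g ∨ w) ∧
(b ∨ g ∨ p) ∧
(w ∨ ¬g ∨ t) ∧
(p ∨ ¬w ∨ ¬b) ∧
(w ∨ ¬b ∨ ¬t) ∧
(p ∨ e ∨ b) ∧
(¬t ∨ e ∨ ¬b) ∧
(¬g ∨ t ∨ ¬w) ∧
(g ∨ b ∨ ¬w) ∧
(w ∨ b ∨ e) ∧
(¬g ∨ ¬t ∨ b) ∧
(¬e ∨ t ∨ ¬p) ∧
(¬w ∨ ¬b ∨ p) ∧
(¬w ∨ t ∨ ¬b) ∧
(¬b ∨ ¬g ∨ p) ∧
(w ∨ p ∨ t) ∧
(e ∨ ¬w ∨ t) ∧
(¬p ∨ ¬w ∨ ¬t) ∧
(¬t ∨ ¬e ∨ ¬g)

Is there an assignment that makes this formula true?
No

No, the formula is not satisfiable.

No assignment of truth values to the variables can make all 30 clauses true simultaneously.

The formula is UNSAT (unsatisfiable).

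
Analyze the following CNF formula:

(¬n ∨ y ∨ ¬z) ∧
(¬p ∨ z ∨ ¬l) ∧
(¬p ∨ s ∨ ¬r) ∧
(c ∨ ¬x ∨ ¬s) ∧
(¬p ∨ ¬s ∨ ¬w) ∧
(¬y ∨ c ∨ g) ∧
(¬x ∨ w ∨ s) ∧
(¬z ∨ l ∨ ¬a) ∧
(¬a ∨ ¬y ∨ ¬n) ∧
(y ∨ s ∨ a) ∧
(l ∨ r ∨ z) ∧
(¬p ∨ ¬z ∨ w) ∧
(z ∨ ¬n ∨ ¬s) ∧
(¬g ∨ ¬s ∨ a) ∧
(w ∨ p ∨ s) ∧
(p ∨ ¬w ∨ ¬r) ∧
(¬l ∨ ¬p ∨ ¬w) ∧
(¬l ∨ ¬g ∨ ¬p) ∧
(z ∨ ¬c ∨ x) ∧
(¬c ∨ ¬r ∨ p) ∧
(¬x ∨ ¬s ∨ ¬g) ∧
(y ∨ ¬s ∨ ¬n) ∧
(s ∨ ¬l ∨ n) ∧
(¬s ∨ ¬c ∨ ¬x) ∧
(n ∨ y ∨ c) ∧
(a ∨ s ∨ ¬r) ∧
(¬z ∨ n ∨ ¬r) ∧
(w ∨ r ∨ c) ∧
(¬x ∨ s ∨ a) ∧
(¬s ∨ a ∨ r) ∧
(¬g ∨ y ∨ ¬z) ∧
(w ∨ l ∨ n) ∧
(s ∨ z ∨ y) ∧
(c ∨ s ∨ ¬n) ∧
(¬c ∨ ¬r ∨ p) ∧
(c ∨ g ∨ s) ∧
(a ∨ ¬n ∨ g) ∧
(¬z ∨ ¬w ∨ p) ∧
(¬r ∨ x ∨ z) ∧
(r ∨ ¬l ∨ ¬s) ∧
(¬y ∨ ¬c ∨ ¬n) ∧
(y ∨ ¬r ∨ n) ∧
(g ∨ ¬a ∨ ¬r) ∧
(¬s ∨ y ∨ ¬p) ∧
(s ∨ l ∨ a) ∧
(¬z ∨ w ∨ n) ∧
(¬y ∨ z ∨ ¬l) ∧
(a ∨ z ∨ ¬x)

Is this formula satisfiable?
No

No, the formula is not satisfiable.

No assignment of truth values to the variables can make all 48 clauses true simultaneously.

The formula is UNSAT (unsatisfiable).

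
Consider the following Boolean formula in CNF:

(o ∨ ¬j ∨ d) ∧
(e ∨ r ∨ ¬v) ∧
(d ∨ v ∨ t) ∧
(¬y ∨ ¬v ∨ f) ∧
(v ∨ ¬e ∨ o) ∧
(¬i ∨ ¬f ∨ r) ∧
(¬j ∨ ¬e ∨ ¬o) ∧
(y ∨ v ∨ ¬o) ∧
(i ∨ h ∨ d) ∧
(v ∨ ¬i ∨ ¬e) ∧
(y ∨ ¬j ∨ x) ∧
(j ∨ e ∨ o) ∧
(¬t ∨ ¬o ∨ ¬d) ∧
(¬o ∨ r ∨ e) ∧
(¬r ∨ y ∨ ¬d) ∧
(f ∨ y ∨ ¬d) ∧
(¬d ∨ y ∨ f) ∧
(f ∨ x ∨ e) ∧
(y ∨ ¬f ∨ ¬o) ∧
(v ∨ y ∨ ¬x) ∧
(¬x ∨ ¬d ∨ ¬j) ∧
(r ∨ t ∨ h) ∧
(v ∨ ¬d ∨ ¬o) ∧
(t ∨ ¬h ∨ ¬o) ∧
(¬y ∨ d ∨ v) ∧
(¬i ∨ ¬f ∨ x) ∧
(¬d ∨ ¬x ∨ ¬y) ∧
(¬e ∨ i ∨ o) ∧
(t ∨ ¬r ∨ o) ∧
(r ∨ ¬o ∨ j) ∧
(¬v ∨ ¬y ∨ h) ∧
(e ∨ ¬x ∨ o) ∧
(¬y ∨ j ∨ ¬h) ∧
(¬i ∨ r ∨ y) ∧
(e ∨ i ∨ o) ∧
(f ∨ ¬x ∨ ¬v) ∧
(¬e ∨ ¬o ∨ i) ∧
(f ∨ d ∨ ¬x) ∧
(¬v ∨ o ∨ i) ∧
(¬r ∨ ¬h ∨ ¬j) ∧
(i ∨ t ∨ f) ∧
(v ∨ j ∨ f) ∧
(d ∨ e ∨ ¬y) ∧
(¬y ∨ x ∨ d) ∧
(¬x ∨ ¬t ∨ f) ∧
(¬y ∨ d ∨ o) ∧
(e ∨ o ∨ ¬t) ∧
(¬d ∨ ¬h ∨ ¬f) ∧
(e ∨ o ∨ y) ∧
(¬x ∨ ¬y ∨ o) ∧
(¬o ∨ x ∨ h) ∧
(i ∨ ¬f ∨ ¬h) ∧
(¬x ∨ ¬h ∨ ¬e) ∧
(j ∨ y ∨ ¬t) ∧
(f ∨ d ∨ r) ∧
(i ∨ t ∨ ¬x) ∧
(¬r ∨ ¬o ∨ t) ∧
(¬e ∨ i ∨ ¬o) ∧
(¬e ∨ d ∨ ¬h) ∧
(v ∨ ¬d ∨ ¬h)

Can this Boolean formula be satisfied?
No

No, the formula is not satisfiable.

No assignment of truth values to the variables can make all 60 clauses true simultaneously.

The formula is UNSAT (unsatisfiable).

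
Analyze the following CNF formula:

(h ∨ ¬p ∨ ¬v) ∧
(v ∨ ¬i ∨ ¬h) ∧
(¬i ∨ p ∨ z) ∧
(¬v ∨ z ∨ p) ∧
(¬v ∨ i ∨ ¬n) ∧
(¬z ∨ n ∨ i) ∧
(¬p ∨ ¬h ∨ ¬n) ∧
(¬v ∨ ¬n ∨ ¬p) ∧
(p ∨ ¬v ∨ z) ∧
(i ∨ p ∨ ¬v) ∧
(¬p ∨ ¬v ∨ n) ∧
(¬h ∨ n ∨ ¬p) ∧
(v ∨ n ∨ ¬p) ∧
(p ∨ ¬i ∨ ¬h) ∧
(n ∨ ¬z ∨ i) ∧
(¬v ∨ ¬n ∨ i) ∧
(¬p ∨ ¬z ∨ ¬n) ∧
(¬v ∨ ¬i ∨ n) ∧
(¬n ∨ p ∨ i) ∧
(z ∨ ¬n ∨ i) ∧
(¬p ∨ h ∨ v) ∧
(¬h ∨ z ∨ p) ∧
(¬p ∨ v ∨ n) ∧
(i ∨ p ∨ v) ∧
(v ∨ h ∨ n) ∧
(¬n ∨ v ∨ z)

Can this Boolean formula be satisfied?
Yes

Yes, the formula is satisfiable.

One satisfying assignment is: n=True, z=True, p=False, v=False, h=False, i=True

Verification: With this assignment, all 26 clauses evaluate to true.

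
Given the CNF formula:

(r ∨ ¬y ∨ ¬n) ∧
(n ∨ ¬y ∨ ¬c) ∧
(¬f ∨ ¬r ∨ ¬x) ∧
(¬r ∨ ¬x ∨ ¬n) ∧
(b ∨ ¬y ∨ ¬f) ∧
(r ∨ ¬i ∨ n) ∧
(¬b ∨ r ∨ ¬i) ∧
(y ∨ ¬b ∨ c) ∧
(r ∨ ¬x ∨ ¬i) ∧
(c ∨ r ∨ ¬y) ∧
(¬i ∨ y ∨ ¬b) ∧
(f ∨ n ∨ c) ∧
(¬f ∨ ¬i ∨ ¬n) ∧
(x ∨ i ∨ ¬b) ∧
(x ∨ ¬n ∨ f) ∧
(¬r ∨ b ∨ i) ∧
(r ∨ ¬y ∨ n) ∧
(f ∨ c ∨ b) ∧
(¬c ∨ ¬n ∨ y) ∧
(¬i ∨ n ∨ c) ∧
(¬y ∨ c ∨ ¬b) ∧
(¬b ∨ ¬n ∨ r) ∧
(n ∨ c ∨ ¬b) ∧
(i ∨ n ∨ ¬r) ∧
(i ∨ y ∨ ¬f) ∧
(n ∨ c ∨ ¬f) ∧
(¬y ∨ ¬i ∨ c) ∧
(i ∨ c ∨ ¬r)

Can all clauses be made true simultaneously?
Yes

Yes, the formula is satisfiable.

One satisfying assignment is: x=False, f=False, y=False, n=False, c=True, i=False, b=False, r=False

Verification: With this assignment, all 28 clauses evaluate to true.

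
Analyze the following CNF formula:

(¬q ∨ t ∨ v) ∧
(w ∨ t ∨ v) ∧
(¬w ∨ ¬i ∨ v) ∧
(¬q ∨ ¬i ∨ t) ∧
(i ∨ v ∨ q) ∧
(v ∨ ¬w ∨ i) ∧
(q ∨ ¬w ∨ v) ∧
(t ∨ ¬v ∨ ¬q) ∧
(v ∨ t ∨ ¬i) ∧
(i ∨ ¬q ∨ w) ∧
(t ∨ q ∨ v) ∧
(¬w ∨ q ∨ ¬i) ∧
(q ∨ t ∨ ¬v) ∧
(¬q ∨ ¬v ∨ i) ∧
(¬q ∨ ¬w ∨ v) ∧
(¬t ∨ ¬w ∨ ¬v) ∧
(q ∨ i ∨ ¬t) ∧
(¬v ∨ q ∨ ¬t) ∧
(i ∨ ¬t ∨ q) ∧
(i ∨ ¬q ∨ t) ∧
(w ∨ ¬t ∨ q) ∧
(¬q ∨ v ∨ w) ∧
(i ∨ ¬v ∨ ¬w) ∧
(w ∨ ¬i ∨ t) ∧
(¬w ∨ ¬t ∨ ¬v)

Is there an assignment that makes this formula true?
Yes

Yes, the formula is satisfiable.

One satisfying assignment is: i=True, w=False, t=True, q=True, v=True

Verification: With this assignment, all 25 clauses evaluate to true.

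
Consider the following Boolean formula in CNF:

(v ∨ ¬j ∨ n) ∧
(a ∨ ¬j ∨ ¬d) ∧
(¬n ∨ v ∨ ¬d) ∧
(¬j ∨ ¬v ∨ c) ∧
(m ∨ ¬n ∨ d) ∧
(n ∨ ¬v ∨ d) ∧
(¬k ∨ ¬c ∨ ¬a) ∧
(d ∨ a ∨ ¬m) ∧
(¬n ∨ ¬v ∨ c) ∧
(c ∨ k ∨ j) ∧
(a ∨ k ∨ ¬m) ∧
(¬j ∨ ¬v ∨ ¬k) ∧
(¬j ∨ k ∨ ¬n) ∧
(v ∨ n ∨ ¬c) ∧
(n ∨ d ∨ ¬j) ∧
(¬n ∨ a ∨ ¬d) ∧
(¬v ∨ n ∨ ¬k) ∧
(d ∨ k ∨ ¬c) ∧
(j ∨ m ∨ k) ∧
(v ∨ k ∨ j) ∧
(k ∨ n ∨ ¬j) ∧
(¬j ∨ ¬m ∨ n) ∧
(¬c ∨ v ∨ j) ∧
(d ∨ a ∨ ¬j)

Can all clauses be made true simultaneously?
Yes

Yes, the formula is satisfiable.

One satisfying assignment is: a=False, k=True, j=False, d=True, n=False, m=False, v=False, c=False

Verification: With this assignment, all 24 clauses evaluate to true.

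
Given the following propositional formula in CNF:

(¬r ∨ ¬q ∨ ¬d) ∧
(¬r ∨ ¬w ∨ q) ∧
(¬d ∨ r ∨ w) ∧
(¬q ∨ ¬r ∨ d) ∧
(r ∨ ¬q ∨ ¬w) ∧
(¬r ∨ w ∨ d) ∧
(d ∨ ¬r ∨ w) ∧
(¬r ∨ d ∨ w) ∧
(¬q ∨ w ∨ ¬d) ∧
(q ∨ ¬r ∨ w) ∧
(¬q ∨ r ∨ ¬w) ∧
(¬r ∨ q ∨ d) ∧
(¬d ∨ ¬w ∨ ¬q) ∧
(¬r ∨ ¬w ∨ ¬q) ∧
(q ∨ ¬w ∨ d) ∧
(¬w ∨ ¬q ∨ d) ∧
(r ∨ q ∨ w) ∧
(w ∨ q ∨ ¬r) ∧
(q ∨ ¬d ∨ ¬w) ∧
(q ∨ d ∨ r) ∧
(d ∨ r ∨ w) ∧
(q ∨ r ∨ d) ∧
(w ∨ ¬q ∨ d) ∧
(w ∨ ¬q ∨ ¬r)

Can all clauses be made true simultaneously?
No

No, the formula is not satisfiable.

No assignment of truth values to the variables can make all 24 clauses true simultaneously.

The formula is UNSAT (unsatisfiable).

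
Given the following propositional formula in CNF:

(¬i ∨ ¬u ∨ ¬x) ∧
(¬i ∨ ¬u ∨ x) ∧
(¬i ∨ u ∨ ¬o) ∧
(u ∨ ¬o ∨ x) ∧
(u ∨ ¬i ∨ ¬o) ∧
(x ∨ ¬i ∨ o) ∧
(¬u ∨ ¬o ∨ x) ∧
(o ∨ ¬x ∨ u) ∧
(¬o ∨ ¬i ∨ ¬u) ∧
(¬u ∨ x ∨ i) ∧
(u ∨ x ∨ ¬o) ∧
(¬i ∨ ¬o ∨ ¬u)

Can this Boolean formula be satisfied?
Yes

Yes, the formula is satisfiable.

One satisfying assignment is: o=False, u=False, x=False, i=False

Verification: With this assignment, all 12 clauses evaluate to true.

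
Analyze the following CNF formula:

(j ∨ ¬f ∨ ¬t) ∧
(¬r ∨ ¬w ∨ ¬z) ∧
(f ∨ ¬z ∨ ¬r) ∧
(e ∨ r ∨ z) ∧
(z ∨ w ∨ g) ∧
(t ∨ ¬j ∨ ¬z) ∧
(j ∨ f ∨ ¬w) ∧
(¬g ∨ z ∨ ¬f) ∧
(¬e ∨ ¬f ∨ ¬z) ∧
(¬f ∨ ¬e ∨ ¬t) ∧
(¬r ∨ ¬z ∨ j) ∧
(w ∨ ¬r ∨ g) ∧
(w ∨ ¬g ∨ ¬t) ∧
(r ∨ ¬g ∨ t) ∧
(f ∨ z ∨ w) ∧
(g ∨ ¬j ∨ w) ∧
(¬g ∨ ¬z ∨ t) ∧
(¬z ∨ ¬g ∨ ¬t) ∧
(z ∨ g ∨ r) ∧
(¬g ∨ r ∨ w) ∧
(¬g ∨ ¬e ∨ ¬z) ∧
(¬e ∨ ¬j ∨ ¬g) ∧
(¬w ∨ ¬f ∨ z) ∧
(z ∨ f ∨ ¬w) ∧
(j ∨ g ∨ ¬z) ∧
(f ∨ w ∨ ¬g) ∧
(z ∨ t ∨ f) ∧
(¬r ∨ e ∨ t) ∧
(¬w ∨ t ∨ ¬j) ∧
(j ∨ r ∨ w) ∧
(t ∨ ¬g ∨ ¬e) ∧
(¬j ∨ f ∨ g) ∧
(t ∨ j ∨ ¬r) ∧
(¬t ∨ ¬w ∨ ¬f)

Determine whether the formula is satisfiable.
No

No, the formula is not satisfiable.

No assignment of truth values to the variables can make all 34 clauses true simultaneously.

The formula is UNSAT (unsatisfiable).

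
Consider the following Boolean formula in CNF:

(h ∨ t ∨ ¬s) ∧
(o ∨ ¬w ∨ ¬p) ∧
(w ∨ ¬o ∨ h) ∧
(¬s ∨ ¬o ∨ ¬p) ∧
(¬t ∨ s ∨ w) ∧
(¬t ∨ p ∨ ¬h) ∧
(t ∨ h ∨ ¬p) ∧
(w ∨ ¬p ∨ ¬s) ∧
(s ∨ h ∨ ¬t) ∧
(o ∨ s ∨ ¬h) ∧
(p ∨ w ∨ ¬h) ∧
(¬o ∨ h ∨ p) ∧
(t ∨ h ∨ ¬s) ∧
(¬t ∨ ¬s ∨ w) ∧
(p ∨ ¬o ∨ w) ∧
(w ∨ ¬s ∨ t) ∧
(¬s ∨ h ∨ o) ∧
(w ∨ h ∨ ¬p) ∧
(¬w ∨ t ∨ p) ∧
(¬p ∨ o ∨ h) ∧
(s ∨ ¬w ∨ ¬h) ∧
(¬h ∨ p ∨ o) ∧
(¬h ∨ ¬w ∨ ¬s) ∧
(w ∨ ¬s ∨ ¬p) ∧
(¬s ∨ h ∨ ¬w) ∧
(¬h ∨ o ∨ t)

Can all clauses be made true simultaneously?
Yes

Yes, the formula is satisfiable.

One satisfying assignment is: t=False, p=False, h=False, o=False, s=False, w=False

Verification: With this assignment, all 26 clauses evaluate to true.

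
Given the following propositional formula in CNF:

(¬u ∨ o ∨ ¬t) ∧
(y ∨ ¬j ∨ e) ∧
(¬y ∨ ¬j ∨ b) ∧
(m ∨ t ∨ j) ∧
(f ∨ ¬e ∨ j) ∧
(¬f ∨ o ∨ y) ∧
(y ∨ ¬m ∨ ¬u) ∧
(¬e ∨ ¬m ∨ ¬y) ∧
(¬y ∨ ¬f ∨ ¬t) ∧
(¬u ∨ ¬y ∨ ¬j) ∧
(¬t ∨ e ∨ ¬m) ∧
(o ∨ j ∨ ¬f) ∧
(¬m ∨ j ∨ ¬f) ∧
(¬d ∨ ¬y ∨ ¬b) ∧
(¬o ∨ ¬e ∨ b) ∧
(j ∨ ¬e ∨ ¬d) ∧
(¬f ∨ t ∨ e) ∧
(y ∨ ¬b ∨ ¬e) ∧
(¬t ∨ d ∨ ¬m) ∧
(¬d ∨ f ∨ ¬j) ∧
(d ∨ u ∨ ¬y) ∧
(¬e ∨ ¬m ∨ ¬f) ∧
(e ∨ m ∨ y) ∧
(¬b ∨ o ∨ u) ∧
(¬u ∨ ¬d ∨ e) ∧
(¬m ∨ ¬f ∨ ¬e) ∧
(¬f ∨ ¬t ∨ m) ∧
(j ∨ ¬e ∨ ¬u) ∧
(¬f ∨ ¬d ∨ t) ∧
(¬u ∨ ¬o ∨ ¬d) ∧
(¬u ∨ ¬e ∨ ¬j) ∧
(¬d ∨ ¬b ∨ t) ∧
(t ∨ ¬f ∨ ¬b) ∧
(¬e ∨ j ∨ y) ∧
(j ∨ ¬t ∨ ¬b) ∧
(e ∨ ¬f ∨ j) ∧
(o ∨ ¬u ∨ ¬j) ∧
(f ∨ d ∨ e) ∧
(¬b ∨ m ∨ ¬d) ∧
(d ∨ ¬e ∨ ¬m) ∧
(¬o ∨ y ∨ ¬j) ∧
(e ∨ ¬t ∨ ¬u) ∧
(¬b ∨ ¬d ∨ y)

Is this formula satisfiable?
Yes

Yes, the formula is satisfiable.

One satisfying assignment is: b=False, f=False, o=False, y=False, d=False, m=False, j=True, u=False, e=True, t=False

Verification: With this assignment, all 43 clauses evaluate to true.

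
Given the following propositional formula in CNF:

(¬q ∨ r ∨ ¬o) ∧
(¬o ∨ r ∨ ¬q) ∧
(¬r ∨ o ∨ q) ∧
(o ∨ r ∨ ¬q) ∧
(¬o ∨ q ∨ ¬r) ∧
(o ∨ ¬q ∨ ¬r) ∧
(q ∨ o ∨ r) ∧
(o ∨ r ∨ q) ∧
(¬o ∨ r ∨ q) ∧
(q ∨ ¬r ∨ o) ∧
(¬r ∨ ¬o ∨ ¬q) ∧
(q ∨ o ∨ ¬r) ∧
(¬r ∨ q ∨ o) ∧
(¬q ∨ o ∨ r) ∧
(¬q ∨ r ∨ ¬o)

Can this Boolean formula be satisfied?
No

No, the formula is not satisfiable.

No assignment of truth values to the variables can make all 15 clauses true simultaneously.

The formula is UNSAT (unsatisfiable).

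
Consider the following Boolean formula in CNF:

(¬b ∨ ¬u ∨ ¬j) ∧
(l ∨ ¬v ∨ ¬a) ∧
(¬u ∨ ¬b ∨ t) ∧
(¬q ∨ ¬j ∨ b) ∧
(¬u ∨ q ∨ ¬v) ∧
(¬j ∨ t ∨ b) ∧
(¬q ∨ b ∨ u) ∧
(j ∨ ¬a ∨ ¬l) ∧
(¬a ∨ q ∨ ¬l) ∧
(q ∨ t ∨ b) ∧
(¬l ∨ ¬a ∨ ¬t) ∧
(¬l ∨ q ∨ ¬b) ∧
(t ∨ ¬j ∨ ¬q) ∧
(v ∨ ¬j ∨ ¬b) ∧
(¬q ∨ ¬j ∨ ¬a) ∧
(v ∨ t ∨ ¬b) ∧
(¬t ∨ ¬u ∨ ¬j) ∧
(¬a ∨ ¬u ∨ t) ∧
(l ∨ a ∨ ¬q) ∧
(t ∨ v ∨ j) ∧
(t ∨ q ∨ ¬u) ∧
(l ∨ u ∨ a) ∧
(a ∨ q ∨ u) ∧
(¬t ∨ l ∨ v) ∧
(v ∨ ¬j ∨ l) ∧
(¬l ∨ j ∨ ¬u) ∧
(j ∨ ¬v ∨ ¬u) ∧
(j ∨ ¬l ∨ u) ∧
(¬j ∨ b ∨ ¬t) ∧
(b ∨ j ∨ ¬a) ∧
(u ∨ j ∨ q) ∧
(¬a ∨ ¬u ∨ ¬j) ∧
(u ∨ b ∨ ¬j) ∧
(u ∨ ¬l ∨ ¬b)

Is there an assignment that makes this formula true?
No

No, the formula is not satisfiable.

No assignment of truth values to the variables can make all 34 clauses true simultaneously.

The formula is UNSAT (unsatisfiable).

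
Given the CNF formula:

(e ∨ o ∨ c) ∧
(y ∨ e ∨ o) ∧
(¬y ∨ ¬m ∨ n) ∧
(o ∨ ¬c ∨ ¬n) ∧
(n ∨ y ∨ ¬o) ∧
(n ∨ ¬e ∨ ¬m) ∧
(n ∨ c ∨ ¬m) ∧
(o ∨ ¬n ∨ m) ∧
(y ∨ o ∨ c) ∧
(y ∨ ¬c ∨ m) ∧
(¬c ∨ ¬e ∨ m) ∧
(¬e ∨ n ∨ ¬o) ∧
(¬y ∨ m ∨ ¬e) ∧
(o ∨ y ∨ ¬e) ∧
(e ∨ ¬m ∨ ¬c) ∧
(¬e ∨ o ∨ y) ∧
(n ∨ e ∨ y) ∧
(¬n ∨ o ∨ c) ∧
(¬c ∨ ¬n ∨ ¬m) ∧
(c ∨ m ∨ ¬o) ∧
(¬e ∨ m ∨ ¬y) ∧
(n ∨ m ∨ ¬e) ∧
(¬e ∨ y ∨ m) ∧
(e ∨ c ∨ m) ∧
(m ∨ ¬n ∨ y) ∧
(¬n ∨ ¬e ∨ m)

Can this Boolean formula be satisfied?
Yes

Yes, the formula is satisfiable.

One satisfying assignment is: c=True, e=False, y=True, m=False, n=False, o=False

Verification: With this assignment, all 26 clauses evaluate to true.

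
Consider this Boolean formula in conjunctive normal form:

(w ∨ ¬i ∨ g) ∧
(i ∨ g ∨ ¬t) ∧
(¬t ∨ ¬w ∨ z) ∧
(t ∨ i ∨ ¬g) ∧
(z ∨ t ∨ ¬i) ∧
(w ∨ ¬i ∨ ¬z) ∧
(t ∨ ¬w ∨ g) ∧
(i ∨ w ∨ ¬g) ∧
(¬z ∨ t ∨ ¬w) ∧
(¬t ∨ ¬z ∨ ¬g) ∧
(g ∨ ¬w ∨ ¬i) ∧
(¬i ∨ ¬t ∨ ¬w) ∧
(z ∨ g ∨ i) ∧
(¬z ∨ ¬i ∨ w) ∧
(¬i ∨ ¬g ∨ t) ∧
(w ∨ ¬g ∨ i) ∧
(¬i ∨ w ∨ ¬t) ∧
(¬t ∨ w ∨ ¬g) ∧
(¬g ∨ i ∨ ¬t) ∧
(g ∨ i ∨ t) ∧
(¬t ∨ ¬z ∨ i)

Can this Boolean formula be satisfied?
No

No, the formula is not satisfiable.

No assignment of truth values to the variables can make all 21 clauses true simultaneously.

The formula is UNSAT (unsatisfiable).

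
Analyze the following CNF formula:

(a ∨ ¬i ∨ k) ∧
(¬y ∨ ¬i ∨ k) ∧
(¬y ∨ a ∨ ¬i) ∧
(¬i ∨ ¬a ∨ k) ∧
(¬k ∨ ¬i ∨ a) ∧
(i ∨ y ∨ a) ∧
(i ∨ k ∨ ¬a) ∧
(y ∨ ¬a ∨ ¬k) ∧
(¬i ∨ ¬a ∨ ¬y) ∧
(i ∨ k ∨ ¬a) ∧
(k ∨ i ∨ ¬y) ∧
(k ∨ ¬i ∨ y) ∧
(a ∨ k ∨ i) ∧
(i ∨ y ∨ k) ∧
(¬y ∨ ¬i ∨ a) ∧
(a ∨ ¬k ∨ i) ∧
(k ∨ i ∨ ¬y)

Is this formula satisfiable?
Yes

Yes, the formula is satisfiable.

One satisfying assignment is: i=False, y=True, a=True, k=True

Verification: With this assignment, all 17 clauses evaluate to true.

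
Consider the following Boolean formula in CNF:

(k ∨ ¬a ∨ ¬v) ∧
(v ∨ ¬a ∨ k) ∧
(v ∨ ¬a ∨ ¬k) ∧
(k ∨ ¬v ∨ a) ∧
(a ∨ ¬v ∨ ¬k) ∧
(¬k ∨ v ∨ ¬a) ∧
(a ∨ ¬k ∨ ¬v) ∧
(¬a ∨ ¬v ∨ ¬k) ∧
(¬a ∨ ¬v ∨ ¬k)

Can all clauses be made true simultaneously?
Yes

Yes, the formula is satisfiable.

One satisfying assignment is: k=False, v=False, a=False

Verification: With this assignment, all 9 clauses evaluate to true.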